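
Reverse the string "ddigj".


Input string: 'ddigj'
Operation: reverse character order
Original order: 'd' -> 'd' -> 'i' -> 'g' -> 'j'
Reversed order: 'j' -> 'g' -> 'i' -> 'd' -> 'd'
Result: jgidd


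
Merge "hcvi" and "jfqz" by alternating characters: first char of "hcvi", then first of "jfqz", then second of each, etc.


String 1: 'hcvi'
String 2: 'jfqz'
Operation: alternate characters
Pairs: 'h'+'j', 'c'+'f', 'v'+'q', 'i'+'z'
Result: hjcfvqiz


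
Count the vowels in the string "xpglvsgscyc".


Input string: 'xpglvsgscyc'
Operation: count vowels (a, e, i, o, u)
Scan: s[0]='x', s[1]='p', s[2]='g', s[3]='l', s[4]='v', s[5]='s', s[6]='g', s[7]='s', s[8]='c', s[9]='y', s[10]='c'
Vowels found: 0
Result: 0


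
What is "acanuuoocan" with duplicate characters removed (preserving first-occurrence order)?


Input: 'acanuuoocan'
Operation: keep first occurrence of each character
Scan: s[0]='a' new -> keep; s[1]='c' new -> keep; s[2]='a' seen -> skip; s[3]='n' new -> keep; s[4]='u' new -> keep; s[5]='u' seen -> skip; s[6]='o' new -> keep; s[7]='o' seen -> skip; s[8]='c' seen -> skip; s[9]='a' seen -> skip; s[10]='n' seen -> skip
Result: acnuo


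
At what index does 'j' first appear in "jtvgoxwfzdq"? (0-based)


Input string: 'jtvgoxwfzdq'
Target: 'j'
Scanning left to right: s[0]='j'
First match at index: 0


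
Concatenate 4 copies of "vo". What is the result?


Input string: 'vo'
Operation: repeat 4 times
Concatenation: 'vo' + 'vo' + 'vo' + 'vo'
Result: vovovovo


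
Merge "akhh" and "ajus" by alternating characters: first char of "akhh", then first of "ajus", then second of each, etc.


String 1: 'akhh'
String 2: 'ajus'
Operation: alternate characters
Pairs: 'a'+'a', 'k'+'j', 'h'+'u', 'h'+'s'
Result: aakjhuhs


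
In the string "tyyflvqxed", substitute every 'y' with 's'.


Input string: 'tyyflvqxed'
Operation: replace 'y' with 's'
Positions of 'y': 1, 2
After replacement: tssflvqxed


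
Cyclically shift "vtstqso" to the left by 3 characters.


Input: 'vtstqso', shift = 3
Operation: split at index 3 and swap parts
Front part s[0:3] = 'vts'
Back part s[3:] = 'tqso'
Rotated = back + front = 'tqso' + 'vts'
Result: tqsovts


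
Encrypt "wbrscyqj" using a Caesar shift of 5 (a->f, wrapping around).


Input: 'wbrscyqj', shift = 5
Operation: for each letter, (position + 5) mod 26
Mapping: 'w'(22+5=27, 27 mod 26=1)->'b', 'b'(1+5=6)->'g', 'r'(17+5=22)->'w', 's'(18+5=23)->'x', 'c'(2+5=7)->'h', 'y'(24+5=29, 29 mod 26=3)->'d', 'q'(16+5=21)->'v', 'j'(9+5=14)->'o'
Result: bgwxhdvo


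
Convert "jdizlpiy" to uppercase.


Input string: 'jdizlpiy'
Operation: convert each letter to uppercase
Mapping: 'j'->'J', 'd'->'D', 'i'->'I', 'z'->'Z', 'l'->'L', 'p'->'P', 'i'->'I', 'y'->'Y'
Result: JDIZLPIY


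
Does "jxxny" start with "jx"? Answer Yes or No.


Input string: 'jxxny'
Prefix to check: 'jx'
First 2 characters of input: 'jx'
Match: True
Result: Yes


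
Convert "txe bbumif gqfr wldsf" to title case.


Input string: 'txe bbumif gqfr wldsf'
Operation: capitalize first letter of each word
Word transformations: 'txe'->'Txe', 'bbumif'->'Bbumif', 'gqfr'->'Gqfr', 'wldsf'->'Wldsf'
Result: Txe Bbumif Gqfr Wldsf


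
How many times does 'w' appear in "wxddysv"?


Input string: 'wxddysv'
Target character: 'w'
Scan each position: s[0]='w'
Matches found at indices: 0
Total: 1


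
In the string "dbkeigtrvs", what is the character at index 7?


Input string: 'dbkeigtrvs'
Operation: get character at index 7
Index mapping: s[0]='d', s[1]='b', s[2]='k', s[3]='e', s[4]='i', s[5]='g', s[6]='t', s[7]='r'
Result: 'r'


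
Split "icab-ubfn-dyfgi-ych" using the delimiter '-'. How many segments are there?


Input string: 'icab-ubfn-dyfgi-ych'
Delimiter: '-'
Split result: 'icab', 'ubfn', 'dyfgi', 'ych'
Number of parts: 4


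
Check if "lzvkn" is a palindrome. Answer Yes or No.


Input string: 'lzvkn'
Reversed: 'nkvzl'
Compare pairs: s[0]='l' vs s[4]='n' (mismatch), s[1]='z' vs s[3]='k' (mismatch)
Palindrome: No


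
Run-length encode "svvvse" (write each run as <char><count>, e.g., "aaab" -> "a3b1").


Input: 'svvvse'
Operation: identify consecutive runs
Runs: 's' -> s1, 'vvv' -> v3, 's' -> s1, 'e' -> e1
Encoded: s1v3s1e1


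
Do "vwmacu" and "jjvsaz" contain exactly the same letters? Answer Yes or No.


String 1: 'vwmacu' -> sorted: 'acmuvw'
String 2: 'jjvsaz' -> sorted: 'ajjsvz'
Compare sorted forms: 'acmuvw' != 'ajjsvz'
Anagram: No


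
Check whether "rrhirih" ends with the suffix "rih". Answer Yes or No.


Input string: 'rrhirih'
Suffix to check: 'rih'
Last 3 characters of input: 'rih'
Match: True
Result: Yes


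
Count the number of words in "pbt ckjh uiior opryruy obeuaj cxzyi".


Input string: 'pbt ckjh uiior opryruy obeuaj cxzyi'
Operation: split by spaces
Words found: 'pbt', 'ckjh', 'uiior', 'opryruy', 'obeuaj', 'cxzyi'
Word count: 6


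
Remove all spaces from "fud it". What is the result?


Input string: 'fud it'
Operation: remove all spaces
Words: 'fud', 'it'
Join without spaces: fudit


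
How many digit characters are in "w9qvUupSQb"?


Input string: 'w9qvUupSQb'
Operation: count digit characters (0-9)
Scan: 'w', '9'(digit), 'q', 'v', 'U', 'u', 'p', 'S', 'Q', 'b'
Digits found: 1
Result: 1


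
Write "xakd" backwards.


Input string: 'xakd'
Operation: reverse character order
Original order: 'x' -> 'a' -> 'k' -> 'd'
Reversed order: 'd' -> 'k' -> 'a' -> 'x'
Result: dkax


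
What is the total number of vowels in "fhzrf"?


Input string: 'fhzrf'
Operation: count vowels (a, e, i, o, u)
Scan: s[0]='f', s[1]='h', s[2]='z', s[3]='r', s[4]='f'
Vowels found: 0
Result: 0


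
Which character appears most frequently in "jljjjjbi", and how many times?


Input: 'jljjjjbi'
Operation: tally each character
Counts: 'b':1, 'i':1, 'j':5, 'l':1
Maximum: 'j' appears 5 times


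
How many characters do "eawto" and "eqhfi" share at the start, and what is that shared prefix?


String 1: 'eawto'
String 2: 'eqhfi'
Compare position by position:
pos 0: 'e' vs 'e' match
pos 1: 'a' vs 'q' differ -> stop
Longest common prefix: "e" (length 1)


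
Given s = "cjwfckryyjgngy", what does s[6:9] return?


Input string: 'cjwfckryyjgngy'
Operation: slice [6:9]
Extract characters: s[6]='r', s[7]='y', s[8]='y'
Result: ryy


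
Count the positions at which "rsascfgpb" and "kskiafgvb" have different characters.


String 1: 'rsascfgpb'
String 2: 'kskiafgvb'
Compare each position: pos 0: 'r'!='k', pos 1: 's'=='s', pos 2: 'a'!='k', pos 3: 's'!='i', pos 4: 'c'!='a', pos 5: 'f'=='f', pos 6: 'g'=='g', pos 7: 'p'!='v', pos 8: 'b'=='b'
Differing positions: 5
Hamming distance: 5


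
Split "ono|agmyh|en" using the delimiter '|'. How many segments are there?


Input string: 'ono|agmyh|en'
Delimiter: '|'
Split result: 'ono', 'agmyh', 'en'
Number of parts: 3


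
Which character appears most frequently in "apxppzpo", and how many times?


Input: 'apxppzpo'
Operation: tally each character
Counts: 'a':1, 'o':1, 'p':4, 'x':1, 'z':1
Maximum: 'p' appears 4 times


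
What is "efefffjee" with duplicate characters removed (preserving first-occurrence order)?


Input: 'efefffjee'
Operation: keep first occurrence of each character
Scan: s[0]='e' new -> keep; s[1]='f' new -> keep; s[2]='e' seen -> skip; s[3]='f' seen -> skip; s[4]='f' seen -> skip; s[5]='f' seen -> skip; s[6]='j' new -> keep; s[7]='e' seen -> skip; s[8]='e' seen -> skip
Result: efj


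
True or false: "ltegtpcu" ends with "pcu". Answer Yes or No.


Input string: 'ltegtpcu'
Suffix to check: 'pcu'
Last 3 characters of input: 'pcu'
Match: True
Result: Yes


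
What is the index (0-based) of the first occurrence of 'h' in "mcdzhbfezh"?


Input string: 'mcdzhbfezh'
Target: 'h'
Scanning left to right: s[0]='m', s[1]='c', s[2]='d', s[3]='z', s[4]='h'
First match at index: 4


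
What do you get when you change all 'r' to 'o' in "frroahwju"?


Input string: 'frroahwju'
Operation: replace 'r' with 'o'
Positions of 'r': 1, 2
After replacement: foooahwju


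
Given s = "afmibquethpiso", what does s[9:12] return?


Input string: 'afmibquethpiso'
Operation: slice [9:12]
Extract characters: s[9]='h', s[10]='p', s[11]='i'
Result: hpi


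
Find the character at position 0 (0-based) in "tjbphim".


Input string: 'tjbphim'
Operation: get character at index 0
Index mapping: s[0]='t'
Result: 't'


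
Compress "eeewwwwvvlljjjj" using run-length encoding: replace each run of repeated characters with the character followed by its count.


Input: 'eeewwwwvvlljjjj'
Operation: identify consecutive runs
Runs: 'eee' -> e3, 'wwww' -> w4, 'vv' -> v2, 'll' -> l2, 'jjjj' -> j4
Encoded: e3w4v2l2j4


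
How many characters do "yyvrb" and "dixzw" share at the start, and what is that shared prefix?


String 1: 'yyvrb'
String 2: 'dixzw'
Compare position by position:
pos 0: 'y' vs 'd' differ -> stop
Longest common prefix: "" (length 0)


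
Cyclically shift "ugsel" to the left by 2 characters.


Input: 'ugsel', shift = 2
Operation: split at index 2 and swap parts
Front part s[0:2] = 'ug'
Back part s[2:] = 'sel'
Rotated = back + front = 'sel' + 'ug'
Result: selug


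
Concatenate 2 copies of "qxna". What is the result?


Input string: 'qxna'
Operation: repeat 2 times
Concatenation: 'qxna' + 'qxna'
Result: qxnaqxna


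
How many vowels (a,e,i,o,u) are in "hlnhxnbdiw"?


Input string: 'hlnhxnbdiw'
Operation: count vowels (a, e, i, o, u)
Scan: s[0]='h', s[1]='l', s[2]='n', s[3]='h', s[4]='x', s[5]='n', s[6]='b', s[7]='d', s[8]='i' (vowel), s[9]='w'
Vowels found: 1
Result: 1


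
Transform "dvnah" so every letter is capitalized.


Input string: 'dvnah'
Operation: convert each letter to uppercase
Mapping: 'd'->'D', 'v'->'V', 'n'->'N', 'a'->'A', 'h'->'H'
Result: DVNAH


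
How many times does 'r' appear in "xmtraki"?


Input string: 'xmtraki'
Target character: 'r'
Scan each position: s[3]='r'
Matches found at indices: 3
Total: 1


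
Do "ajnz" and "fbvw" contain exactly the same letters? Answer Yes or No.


String 1: 'ajnz' -> sorted: 'ajnz'
String 2: 'fbvw' -> sorted: 'bfvw'
Compare sorted forms: 'ajnz' != 'bfvw'
Anagram: No


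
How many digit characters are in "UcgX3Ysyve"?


Input string: 'UcgX3Ysyve'
Operation: count digit characters (0-9)
Scan: 'U', 'c', 'g', 'X', '3'(digit), 'Y', 's', 'y', 'v', 'e'
Digits found: 1
Result: 1


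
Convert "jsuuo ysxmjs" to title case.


Input string: 'jsuuo ysxmjs'
Operation: capitalize first letter of each word
Word transformations: 'jsuuo'->'Jsuuo', 'ysxmjs'->'Ysxmjs'
Result: Jsuuo Ysxmjs


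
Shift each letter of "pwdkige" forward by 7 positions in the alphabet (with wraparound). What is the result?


Input: 'pwdkige', shift = 7
Operation: for each letter, (position + 7) mod 26
Mapping: 'p'(15+7=22)->'w', 'w'(22+7=29, 29 mod 26=3)->'d', 'd'(3+7=10)->'k', 'k'(10+7=17)->'r', 'i'(8+7=15)->'p', 'g'(6+7=13)->'n', 'e'(4+7=11)->'l'
Result: wdkrpnl


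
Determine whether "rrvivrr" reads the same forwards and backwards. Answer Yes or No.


Input string: 'rrvivrr'
Reversed: 'rrvivrr'
Compare pairs: s[0]='r' vs s[6]='r' (match), s[1]='r' vs s[5]='r' (match), s[2]='v' vs s[4]='v' (match)
Palindrome: Yes


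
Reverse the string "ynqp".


Input string: 'ynqp'
Operation: reverse character order
Original order: 'y' -> 'n' -> 'q' -> 'p'
Reversed order: 'p' -> 'q' -> 'n' -> 'y'
Result: pqny


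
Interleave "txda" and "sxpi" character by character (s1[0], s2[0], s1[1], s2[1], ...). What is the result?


String 1: 'txda'
String 2: 'sxpi'
Operation: alternate characters
Pairs: 't'+'s', 'x'+'x', 'd'+'p', 'a'+'i'
Result: tsxxdpai


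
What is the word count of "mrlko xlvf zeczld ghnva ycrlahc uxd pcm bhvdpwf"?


Input string: 'mrlko xlvf zeczld ghnva ycrlahc uxd pcm bhvdpwf'
Operation: split by spaces
Words found: 'mrlko', 'xlvf', 'zeczld', 'ghnva', 'ycrlahc', 'uxd', 'pcm', 'bhvdpwf'
Word count: 8


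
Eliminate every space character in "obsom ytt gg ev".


Input string: 'obsom ytt gg ev'
Operation: remove all spaces
Words: 'obsom', 'ytt', 'gg', 'ev'
Join without spaces: obsomyttggev


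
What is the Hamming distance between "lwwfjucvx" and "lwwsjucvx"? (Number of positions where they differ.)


String 1: 'lwwfjucvx'
String 2: 'lwwsjucvx'
Compare each position: pos 0: 'l'=='l', pos 1: 'w'=='w', pos 2: 'w'=='w', pos 3: 'f'!='s', pos 4: 'j'=='j', pos 5: 'u'=='u', pos 6: 'c'=='c', pos 7: 'v'=='v', pos 8: 'x'=='x'
Differing positions: 1
Hamming distance: 1


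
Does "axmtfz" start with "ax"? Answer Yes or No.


Input string: 'axmtfz'
Prefix to check: 'ax'
First 2 characters of input: 'ax'
Match: True
Result: Yes


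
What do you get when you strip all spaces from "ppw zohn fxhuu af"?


Input string: 'ppw zohn fxhuu af'
Operation: remove all spaces
Words: 'ppw', 'zohn', 'fxhuu', 'af'
Join without spaces: ppwzohnfxhuuaf


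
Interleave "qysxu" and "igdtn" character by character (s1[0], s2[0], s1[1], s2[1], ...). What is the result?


String 1: 'qysxu'
String 2: 'igdtn'
Operation: alternate characters
Pairs: 'q'+'i', 'y'+'g', 's'+'d', 'x'+'t', 'u'+'n'
Result: qiygsdxtun


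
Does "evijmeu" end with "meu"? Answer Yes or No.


Input string: 'evijmeu'
Suffix to check: 'meu'
Last 3 characters of input: 'meu'
Match: True
Result: Yes


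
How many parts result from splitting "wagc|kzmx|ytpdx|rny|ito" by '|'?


Input string: 'wagc|kzmx|ytpdx|rny|ito'
Delimiter: '|'
Split result: 'wagc', 'kzmx', 'ytpdx', 'rny', 'ito'
Number of parts: 5


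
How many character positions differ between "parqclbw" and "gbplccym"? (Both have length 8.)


String 1: 'parqclbw'
String 2: 'gbplccym'
Compare each position: pos 0: 'p'!='g', pos 1: 'a'!='b', pos 2: 'r'!='p', pos 3: 'q'!='l', pos 4: 'c'=='c', pos 5: 'l'!='c', pos 6: 'b'!='y', pos 7: 'w'!='m'
Differing positions: 7
Hamming distance: 7


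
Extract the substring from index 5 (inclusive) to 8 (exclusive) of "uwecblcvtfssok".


Input string: 'uwecblcvtfssok'
Operation: slice [5:8]
Extract characters: s[5]='l', s[6]='c', s[7]='v'
Result: lcv


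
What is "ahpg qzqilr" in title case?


Input string: 'ahpg qzqilr'
Operation: capitalize first letter of each word
Word transformations: 'ahpg'->'Ahpg', 'qzqilr'->'Qzqilr'
Result: Ahpg Qzqilr


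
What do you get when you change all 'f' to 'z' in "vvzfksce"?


Input string: 'vvzfksce'
Operation: replace 'f' with 'z'
Positions of 'f': 3
After replacement: vvzzksce


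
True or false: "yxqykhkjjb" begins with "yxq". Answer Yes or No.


Input string: 'yxqykhkjjb'
Prefix to check: 'yxq'
First 3 characters of input: 'yxq'
Match: True
Result: Yes


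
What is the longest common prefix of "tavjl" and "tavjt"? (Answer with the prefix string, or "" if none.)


String 1: 'tavjl'
String 2: 'tavjt'
Compare position by position:
pos 0: 't' vs 't' match
pos 1: 'a' vs 'a' match
pos 2: 'v' vs 'v' match
pos 3: 'j' vs 'j' match
pos 4: 'l' vs 't' differ -> stop
Longest common prefix: "tavj" (length 4)


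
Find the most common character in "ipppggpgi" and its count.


Input: 'ipppggpgi'
Operation: tally each character
Counts: 'g':3, 'i':2, 'p':4
Maximum: 'p' appears 4 times


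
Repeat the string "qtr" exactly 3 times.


Input string: 'qtr'
Operation: repeat 3 times
Concatenation: 'qtr' + 'qtr' + 'qtr'
Result: qtrqtrqtr


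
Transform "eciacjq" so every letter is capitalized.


Input string: 'eciacjq'
Operation: convert each letter to uppercase
Mapping: 'e'->'E', 'c'->'C', 'i'->'I', 'a'->'A', 'c'->'C', 'j'->'J', 'q'->'Q'
Result: ECIACJQ


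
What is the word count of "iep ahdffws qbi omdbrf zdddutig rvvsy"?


Input string: 'iep ahdffws qbi omdbrf zdddutig rvvsy'
Operation: split by spaces
Words found: 'iep', 'ahdffws', 'qbi', 'omdbrf', 'zdddutig', 'rvvsy'
Word count: 6


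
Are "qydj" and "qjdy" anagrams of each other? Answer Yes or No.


String 1: 'qydj' -> sorted: 'djqy'
String 2: 'qjdy' -> sorted: 'djqy'
Compare sorted forms: 'djqy' == 'djqy'
Anagram: Yes


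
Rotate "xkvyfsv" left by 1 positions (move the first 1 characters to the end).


Input: 'xkvyfsv', shift = 1
Operation: split at index 1 and swap parts
Front part s[0:1] = 'x'
Back part s[1:] = 'kvyfsv'
Rotated = back + front = 'kvyfsv' + 'x'
Result: kvyfsvx


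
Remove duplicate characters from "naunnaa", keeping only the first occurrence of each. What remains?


Input: 'naunnaa'
Operation: keep first occurrence of each character
Scan: s[0]='n' new -> keep; s[1]='a' new -> keep; s[2]='u' new -> keep; s[3]='n' seen -> skip; s[4]='n' seen -> skip; s[5]='a' seen -> skip; s[6]='a' seen -> skip
Result: nau


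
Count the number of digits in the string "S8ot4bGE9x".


Input string: 'S8ot4bGE9x'
Operation: count digit characters (0-9)
Scan: 'S', '8'(digit), 'o', 't', '4'(digit), 'b', 'G', 'E', '9'(digit), 'x'
Digits found: 3
Result: 3


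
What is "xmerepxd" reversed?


Input string: 'xmerepxd'
Operation: reverse character order
Original order: 'x' -> 'm' -> 'e' -> 'r' -> 'e' -> 'p' -> 'x' -> 'd'
Reversed order: 'd' -> 'x' -> 'p' -> 'e' -> 'r' -> 'e' -> 'm' -> 'x'
Result: dxperemx


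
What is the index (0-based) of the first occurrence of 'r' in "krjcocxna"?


Input string: 'krjcocxna'
Target: 'r'
Scanning left to right: s[0]='k', s[1]='r'
First match at index: 1


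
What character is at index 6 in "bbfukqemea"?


Input string: 'bbfukqemea'
Operation: get character at index 6
Index mapping: s[0]='b', s[1]='b', s[2]='f', s[3]='u', s[4]='k', s[5]='q', s[6]='e'
Result: 'e'


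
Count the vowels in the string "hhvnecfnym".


Input string: 'hhvnecfnym'
Operation: count vowels (a, e, i, o, u)
Scan: s[0]='h', s[1]='h', s[2]='v', s[3]='n', s[4]='e' (vowel), s[5]='c', s[6]='f', s[7]='n', s[8]='y', s[9]='m'
Vowels found: 1
Result: 1


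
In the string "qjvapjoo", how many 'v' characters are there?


Input string: 'qjvapjoo'
Target character: 'v'
Scan each position: s[2]='v'
Matches found at indices: 2
Total: 1


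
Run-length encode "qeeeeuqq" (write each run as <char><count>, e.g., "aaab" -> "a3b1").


Input: 'qeeeeuqq'
Operation: identify consecutive runs
Runs: 'q' -> q1, 'eeee' -> e4, 'u' -> u1, 'qq' -> q2
Encoded: q1e4u1q2


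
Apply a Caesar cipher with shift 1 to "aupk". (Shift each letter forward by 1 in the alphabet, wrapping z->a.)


Input: 'aupk', shift = 1
Operation: for each letter, (position + 1) mod 26
Mapping: 'a'(0+1=1)->'b', 'u'(20+1=21)->'v', 'p'(15+1=16)->'q', 'k'(10+1=11)->'l'
Result: bvql


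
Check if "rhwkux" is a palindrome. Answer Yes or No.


Input string: 'rhwkux'
Reversed: 'xukwhr'
Compare pairs: s[0]='r' vs s[5]='x' (mismatch), s[1]='h' vs s[4]='u' (mismatch), s[2]='w' vs s[3]='k' (mismatch)
Palindrome: No


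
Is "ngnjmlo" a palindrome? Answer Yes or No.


Input string: 'ngnjmlo'
Reversed: 'olmjngn'
Compare pairs: s[0]='n' vs s[6]='o' (mismatch), s[1]='g' vs s[5]='l' (mismatch), s[2]='n' vs s[4]='m' (mismatch)
Palindrome: No


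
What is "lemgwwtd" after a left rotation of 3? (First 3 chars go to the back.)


Input: 'lemgwwtd', shift = 3
Operation: split at index 3 and swap parts
Front part s[0:3] = 'lem'
Back part s[3:] = 'gwwtd'
Rotated = back + front = 'gwwtd' + 'lem'
Result: gwwtdlem


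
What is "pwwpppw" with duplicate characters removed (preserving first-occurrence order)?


Input: 'pwwpppw'
Operation: keep first occurrence of each character
Scan: s[0]='p' new -> keep; s[1]='w' new -> keep; s[2]='w' seen -> skip; s[3]='p' seen -> skip; s[4]='p' seen -> skip; s[5]='p' seen -> skip; s[6]='w' seen -> skip
Result: pw


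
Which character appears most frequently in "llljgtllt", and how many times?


Input: 'llljgtllt'
Operation: tally each character
Counts: 'g':1, 'j':1, 'l':5, 't':2
Maximum: 'l' appears 5 times


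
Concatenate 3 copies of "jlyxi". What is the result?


Input string: 'jlyxi'
Operation: repeat 3 times
Concatenation: 'jlyxi' + 'jlyxi' + 'jlyxi'
Result: jlyxijlyxijlyxi


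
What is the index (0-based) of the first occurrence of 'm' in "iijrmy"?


Input string: 'iijrmy'
Target: 'm'
Scanning left to right: s[0]='i', s[1]='i', s[2]='j', s[3]='r', s[4]='m'
First match at index: 4


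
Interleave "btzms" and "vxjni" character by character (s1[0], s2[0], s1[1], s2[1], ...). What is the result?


String 1: 'btzms'
String 2: 'vxjni'
Operation: alternate characters
Pairs: 'b'+'v', 't'+'x', 'z'+'j', 'm'+'n', 's'+'i'
Result: bvtxzjmnsi


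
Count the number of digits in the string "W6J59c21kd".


Input string: 'W6J59c21kd'
Operation: count digit characters (0-9)
Scan: 'W', '6'(digit), 'J', '5'(digit), '9'(digit), 'c', '2'(digit), '1'(digit), 'k', 'd'
Digits found: 5
Result: 5


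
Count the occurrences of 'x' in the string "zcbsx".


Input string: 'zcbsx'
Target character: 'x'
Scan each position: s[4]='x'
Matches found at indices: 4
Total: 1


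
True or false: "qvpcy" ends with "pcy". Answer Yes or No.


Input string: 'qvpcy'
Suffix to check: 'pcy'
Last 3 characters of input: 'pcy'
Match: True
Result: Yes


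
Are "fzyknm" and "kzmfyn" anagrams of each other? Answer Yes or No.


String 1: 'fzyknm' -> sorted: 'fkmnyz'
String 2: 'kzmfyn' -> sorted: 'fkmnyz'
Compare sorted forms: 'fkmnyz' == 'fkmnyz'
Anagram: Yes


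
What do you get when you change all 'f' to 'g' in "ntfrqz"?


Input string: 'ntfrqz'
Operation: replace 'f' with 'g'
Positions of 'f': 2
After replacement: ntgrqz


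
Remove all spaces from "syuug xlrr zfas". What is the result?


Input string: 'syuug xlrr zfas'
Operation: remove all spaces
Words: 'syuug', 'xlrr', 'zfas'
Join without spaces: syuugxlrrzfas


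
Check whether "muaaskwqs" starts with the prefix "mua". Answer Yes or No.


Input string: 'muaaskwqs'
Prefix to check: 'mua'
First 3 characters of input: 'mua'
Match: True
Result: Yes


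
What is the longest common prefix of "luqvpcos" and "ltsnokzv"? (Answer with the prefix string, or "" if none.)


String 1: 'luqvpcos'
String 2: 'ltsnokzv'
Compare position by position:
pos 0: 'l' vs 'l' match
pos 1: 'u' vs 't' differ -> stop
Longest common prefix: "l" (length 1)


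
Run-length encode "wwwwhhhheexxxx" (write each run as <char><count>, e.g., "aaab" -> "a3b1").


Input: 'wwwwhhhheexxxx'
Operation: identify consecutive runs
Runs: 'wwww' -> w4, 'hhhh' -> h4, 'ee' -> e2, 'xxxx' -> x4
Encoded: w4h4e2x4


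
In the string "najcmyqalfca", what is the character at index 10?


Input string: 'najcmyqalfca'
Operation: get character at index 10
Index mapping: s[0]='n', s[1]='a', s[2]='j', s[3]='c', s[4]='m', s[5]='y', s[6]='q', s[7]='a', s[8]='l', s[9]='f', s[10]='c'
Result: 'c'


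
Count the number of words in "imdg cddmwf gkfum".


Input string: 'imdg cddmwf gkfum'
Operation: split by spaces
Words found: 'imdg', 'cddmwf', 'gkfum'
Word count: 3


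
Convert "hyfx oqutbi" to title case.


Input string: 'hyfx oqutbi'
Operation: capitalize first letter of each word
Word transformations: 'hyfx'->'Hyfx', 'oqutbi'->'Oqutbi'
Result: Hyfx Oqutbi


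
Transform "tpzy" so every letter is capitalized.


Input string: 'tpzy'
Operation: convert each letter to uppercase
Mapping: 't'->'T', 'p'->'P', 'z'->'Z', 'y'->'Y'
Result: TPZY


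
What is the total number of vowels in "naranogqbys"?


Input string: 'naranogqbys'
Operation: count vowels (a, e, i, o, u)
Scan: s[0]='n', s[1]='a' (vowel), s[2]='r', s[3]='a' (vowel), s[4]='n', s[5]='o' (vowel), s[6]='g', s[7]='q', s[8]='b', s[9]='y', s[10]='s'
Vowels found: 3
Result: 3


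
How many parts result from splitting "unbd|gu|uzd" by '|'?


Input string: 'unbd|gu|uzd'
Delimiter: '|'
Split result: 'unbd', 'gu', 'uzd'
Number of parts: 3


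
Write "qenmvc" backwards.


Input string: 'qenmvc'
Operation: reverse character order
Original order: 'q' -> 'e' -> 'n' -> 'm' -> 'v' -> 'c'
Reversed order: 'c' -> 'v' -> 'm' -> 'n' -> 'e' -> 'q'
Result: cvmneq


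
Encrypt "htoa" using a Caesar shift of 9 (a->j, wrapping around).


Input: 'htoa', shift = 9
Operation: for each letter, (position + 9) mod 26
Mapping: 'h'(7+9=16)->'q', 't'(19+9=28, 28 mod 26=2)->'c', 'o'(14+9=23)->'x', 'a'(0+9=9)->'j'
Result: qcxj


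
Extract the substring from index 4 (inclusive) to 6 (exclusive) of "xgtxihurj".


Input string: 'xgtxihurj'
Operation: slice [4:6]
Extract characters: s[4]='i', s[5]='h'
Result: ih


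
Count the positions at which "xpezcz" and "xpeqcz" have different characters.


String 1: 'xpezcz'
String 2: 'xpeqcz'
Compare each position: pos 0: 'x'=='x', pos 1: 'p'=='p', pos 2: 'e'=='e', pos 3: 'z'!='q', pos 4: 'c'=='c', pos 5: 'z'=='z'
Differing positions: 1
Hamming distance: 1


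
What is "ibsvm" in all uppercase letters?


Input string: 'ibsvm'
Operation: convert each letter to uppercase
Mapping: 'i'->'I', 'b'->'B', 's'->'S', 'v'->'V', 'm'->'M'
Result: IBSVM


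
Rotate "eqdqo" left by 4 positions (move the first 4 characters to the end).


Input: 'eqdqo', shift = 4
Operation: split at index 4 and swap parts
Front part s[0:4] = 'eqdq'
Back part s[4:] = 'o'
Rotated = back + front = 'o' + 'eqdq'
Result: oeqdq


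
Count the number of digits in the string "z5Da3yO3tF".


Input string: 'z5Da3yO3tF'
Operation: count digit characters (0-9)
Scan: 'z', '5'(digit), 'D', 'a', '3'(digit), 'y', 'O', '3'(digit), 't', 'F'
Digits found: 3
Result: 3


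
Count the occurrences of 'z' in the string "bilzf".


Input string: 'bilzf'
Target character: 'z'
Scan each position: s[3]='z'
Matches found at indices: 3
Total: 1


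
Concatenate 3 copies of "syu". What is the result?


Input string: 'syu'
Operation: repeat 3 times
Concatenation: 'syu' + 'syu' + 'syu'
Result: syusyusyu


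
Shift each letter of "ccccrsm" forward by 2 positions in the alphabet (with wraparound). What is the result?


Input: 'ccccrsm', shift = 2
Operation: for each letter, (position + 2) mod 26
Mapping: 'c'(2+2=4)->'e', 'c'(2+2=4)->'e', 'c'(2+2=4)->'e', 'c'(2+2=4)->'e', 'r'(17+2=19)->'t', 's'(18+2=20)->'u', 'm'(12+2=14)->'o'
Result: eeeetuo


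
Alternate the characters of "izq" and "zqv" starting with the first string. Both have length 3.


String 1: 'izq'
String 2: 'zqv'
Operation: alternate characters
Pairs: 'i'+'z', 'z'+'q', 'q'+'v'
Result: izzqqv


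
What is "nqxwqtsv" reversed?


Input string: 'nqxwqtsv'
Operation: reverse character order
Original order: 'n' -> 'q' -> 'x' -> 'w' -> 'q' -> 't' -> 's' -> 'v'
Reversed order: 'v' -> 's' -> 't' -> 'q' -> 'w' -> 'x' -> 'q' -> 'n'
Result: vstqwxqn


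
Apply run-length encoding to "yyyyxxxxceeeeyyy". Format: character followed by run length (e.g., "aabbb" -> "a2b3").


Input: 'yyyyxxxxceeeeyyy'
Operation: identify consecutive runs
Runs: 'yyyy' -> y4, 'xxxx' -> x4, 'c' -> c1, 'eeee' -> e4, 'yyy' -> y3
Encoded: y4x4c1e4y3


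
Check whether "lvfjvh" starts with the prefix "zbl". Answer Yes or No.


Input string: 'lvfjvh'
Prefix to check: 'zbl'
First 3 characters of input: 'lvf'
Match: False
Result: No


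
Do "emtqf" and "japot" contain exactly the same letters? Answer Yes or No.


String 1: 'emtqf' -> sorted: 'efmqt'
String 2: 'japot' -> sorted: 'ajopt'
Compare sorted forms: 'efmqt' != 'ajopt'
Anagram: No


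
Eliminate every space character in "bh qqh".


Input string: 'bh qqh'
Operation: remove all spaces
Words: 'bh', 'qqh'
Join without spaces: bhqqh


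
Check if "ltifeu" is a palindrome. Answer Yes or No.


Input string: 'ltifeu'
Reversed: 'uefitl'
Compare pairs: s[0]='l' vs s[5]='u' (mismatch), s[1]='t' vs s[4]='e' (mismatch), s[2]='i' vs s[3]='f' (mismatch)
Palindrome: No


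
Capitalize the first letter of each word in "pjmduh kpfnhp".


Input string: 'pjmduh kpfnhp'
Operation: capitalize first letter of each word
Word transformations: 'pjmduh'->'Pjmduh', 'kpfnhp'->'Kpfnhp'
Result: Pjmduh Kpfnhp


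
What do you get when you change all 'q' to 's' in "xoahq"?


Input string: 'xoahq'
Operation: replace 'q' with 's'
Positions of 'q': 4
After replacement: xoahs


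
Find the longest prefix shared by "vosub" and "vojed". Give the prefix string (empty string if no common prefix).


String 1: 'vosub'
String 2: 'vojed'
Compare position by position:
pos 0: 'v' vs 'v' match
pos 1: 'o' vs 'o' match
pos 2: 's' vs 'j' differ -> stop
Longest common prefix: "vo" (length 2)


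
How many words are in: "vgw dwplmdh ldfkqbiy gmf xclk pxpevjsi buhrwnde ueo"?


Input string: 'vgw dwplmdh ldfkqbiy gmf xclk pxpevjsi buhrwnde ueo'
Operation: split by spaces
Words found: 'vgw', 'dwplmdh', 'ldfkqbiy', 'gmf', 'xclk', 'pxpevjsi', 'buhrwnde', 'ueo'
Word count: 8


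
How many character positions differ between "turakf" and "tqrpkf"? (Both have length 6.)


String 1: 'turakf'
String 2: 'tqrpkf'
Compare each position: pos 0: 't'=='t', pos 1: 'u'!='q', pos 2: 'r'=='r', pos 3: 'a'!='p', pos 4: 'k'=='k', pos 5: 'f'=='f'
Differing positions: 2
Hamming distance: 2


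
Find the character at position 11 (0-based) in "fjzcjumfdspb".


Input string: 'fjzcjumfdspb'
Operation: get character at index 11
Index mapping: s[0]='f', s[1]='j', s[2]='z', s[3]='c', s[4]='j', s[5]='u', s[6]='m', s[7]='f', s[8]='d', s[9]='s', s[10]='p', s[11]='b'
Result: 'b'


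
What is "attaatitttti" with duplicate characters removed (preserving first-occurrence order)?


Input: 'attaatitttti'
Operation: keep first occurrence of each character
Scan: s[0]='a' new -> keep; s[1]='t' new -> keep; s[2]='t' seen -> skip; s[3]='a' seen -> skip; s[4]='a' seen -> skip; s[5]='t' seen -> skip; s[6]='i' new -> keep; s[7]='t' seen -> skip; s[8]='t' seen -> skip; s[9]='t' seen -> skip; s[10]='t' seen -> skip; s[11]='i' seen -> skip
Result: ati


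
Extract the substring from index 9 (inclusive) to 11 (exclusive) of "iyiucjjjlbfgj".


Input string: 'iyiucjjjlbfgj'
Operation: slice [9:11]
Extract characters: s[9]='b', s[10]='f'
Result: bf


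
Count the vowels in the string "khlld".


Input string: 'khlld'
Operation: count vowels (a, e, i, o, u)
Scan: s[0]='k', s[1]='h', s[2]='l', s[3]='l', s[4]='d'
Vowels found: 0
Result: 0


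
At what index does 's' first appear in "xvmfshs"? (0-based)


Input string: 'xvmfshs'
Target: 's'
Scanning left to right: s[0]='x', s[1]='v', s[2]='m', s[3]='f', s[4]='s'
First match at index: 4


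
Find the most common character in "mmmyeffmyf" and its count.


Input: 'mmmyeffmyf'
Operation: tally each character
Counts: 'e':1, 'f':3, 'm':4, 'y':2
Maximum: 'm' appears 4 times


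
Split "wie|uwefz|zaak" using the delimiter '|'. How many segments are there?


Input string: 'wie|uwefz|zaak'
Delimiter: '|'
Split result: 'wie', 'uwefz', 'zaak'
Number of parts: 3


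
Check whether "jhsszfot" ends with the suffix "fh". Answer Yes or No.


Input string: 'jhsszfot'
Suffix to check: 'fh'
Last 2 characters of input: 'ot'
Match: False
Result: No


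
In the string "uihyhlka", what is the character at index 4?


Input string: 'uihyhlka'
Operation: get character at index 4
Index mapping: s[0]='u', s[1]='i', s[2]='h', s[3]='y', s[4]='h'
Result: 'h'


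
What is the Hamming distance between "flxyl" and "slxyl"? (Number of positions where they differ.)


String 1: 'flxyl'
String 2: 'slxyl'
Compare each position: pos 0: 'f'!='s', pos 1: 'l'=='l', pos 2: 'x'=='x', pos 3: 'y'=='y', pos 4: 'l'=='l'
Differing positions: 1
Hamming distance: 1


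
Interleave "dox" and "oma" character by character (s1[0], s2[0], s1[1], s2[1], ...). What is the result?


String 1: 'dox'
String 2: 'oma'
Operation: alternate characters
Pairs: 'd'+'o', 'o'+'m', 'x'+'a'
Result: doomxa


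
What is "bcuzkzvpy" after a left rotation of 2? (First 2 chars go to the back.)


Input: 'bcuzkzvpy', shift = 2
Operation: split at index 2 and swap parts
Front part s[0:2] = 'bc'
Back part s[2:] = 'uzkzvpy'
Rotated = back + front = 'uzkzvpy' + 'bc'
Result: uzkzvpybc


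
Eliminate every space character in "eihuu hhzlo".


Input string: 'eihuu hhzlo'
Operation: remove all spaces
Words: 'eihuu', 'hhzlo'
Join without spaces: eihuuhhzlo


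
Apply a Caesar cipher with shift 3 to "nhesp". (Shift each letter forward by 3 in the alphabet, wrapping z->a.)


Input: 'nhesp', shift = 3
Operation: for each letter, (position + 3) mod 26
Mapping: 'n'(13+3=16)->'q', 'h'(7+3=10)->'k', 'e'(4+3=7)->'h', 's'(18+3=21)->'v', 'p'(15+3=18)->'s'
Result: qkhvs


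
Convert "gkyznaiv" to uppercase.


Input string: 'gkyznaiv'
Operation: convert each letter to uppercase
Mapping: 'g'->'G', 'k'->'K', 'y'->'Y', 'z'->'Z', 'n'->'N', 'a'->'A', 'i'->'I', 'v'->'V'
Result: GKYZNAIV


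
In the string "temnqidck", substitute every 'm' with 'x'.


Input string: 'temnqidck'
Operation: replace 'm' with 'x'
Positions of 'm': 2
After replacement: texnqidck


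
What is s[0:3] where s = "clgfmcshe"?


Input string: 'clgfmcshe'
Operation: slice [0:3]
Extract characters: s[0]='c', s[1]='l', s[2]='g'
Result: clg


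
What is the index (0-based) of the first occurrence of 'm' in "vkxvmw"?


Input string: 'vkxvmw'
Target: 'm'
Scanning left to right: s[0]='v', s[1]='k', s[2]='x', s[3]='v', s[4]='m'
First match at index: 4


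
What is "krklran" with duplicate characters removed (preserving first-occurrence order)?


Input: 'krklran'
Operation: keep first occurrence of each character
Scan: s[0]='k' new -> keep; s[1]='r' new -> keep; s[2]='k' seen -> skip; s[3]='l' new -> keep; s[4]='r' seen -> skip; s[5]='a' new -> keep; s[6]='n' new -> keep
Result: krlan


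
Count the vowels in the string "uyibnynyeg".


Input string: 'uyibnynyeg'
Operation: count vowels (a, e, i, o, u)
Scan: s[0]='u' (vowel), s[1]='y', s[2]='i' (vowel), s[3]='b', s[4]='n', s[5]='y', s[6]='n', s[7]='y', s[8]='e' (vowel), s[9]='g'
Vowels found: 3
Result: 3


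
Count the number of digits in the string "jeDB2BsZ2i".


Input string: 'jeDB2BsZ2i'
Operation: count digit characters (0-9)
Scan: 'j', 'e', 'D', 'B', '2'(digit), 'B', 's', 'Z', '2'(digit), 'i'
Digits found: 2
Result: 2


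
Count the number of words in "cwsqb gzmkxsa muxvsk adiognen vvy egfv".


Input string: 'cwsqb gzmkxsa muxvsk adiognen vvy egfv'
Operation: split by spaces
Words found: 'cwsqb', 'gzmkxsa', 'muxvsk', 'adiognen', 'vvy', 'egfv'
Word count: 6


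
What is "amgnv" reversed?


Input string: 'amgnv'
Operation: reverse character order
Original order: 'a' -> 'm' -> 'g' -> 'n' -> 'v'
Reversed order: 'v' -> 'n' -> 'g' -> 'm' -> 'a'
Result: vngma


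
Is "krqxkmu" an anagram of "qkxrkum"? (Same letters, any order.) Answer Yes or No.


String 1: 'qkxrkum' -> sorted: 'kkmqrux'
String 2: 'krqxkmu' -> sorted: 'kkmqrux'
Compare sorted forms: 'kkmqrux' == 'kkmqrux'
Anagram: Yes


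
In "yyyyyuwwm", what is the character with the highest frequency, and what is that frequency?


Input: 'yyyyyuwwm'
Operation: tally each character
Counts: 'm':1, 'u':1, 'w':2, 'y':5
Maximum: 'y' appears 5 times


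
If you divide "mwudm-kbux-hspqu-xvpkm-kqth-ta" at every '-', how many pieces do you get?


Input string: 'mwudm-kbux-hspqu-xvpkm-kqth-ta'
Delimiter: '-'
Split result: 'mwudm', 'kbux', 'hspqu', 'xvpkm', 'kqth', 'ta'
Number of parts: 6


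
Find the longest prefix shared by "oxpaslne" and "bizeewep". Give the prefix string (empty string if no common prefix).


String 1: 'oxpaslne'
String 2: 'bizeewep'
Compare position by position:
pos 0: 'o' vs 'b' differ -> stop
Longest common prefix: "" (length 0)


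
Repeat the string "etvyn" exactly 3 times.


Input string: 'etvyn'
Operation: repeat 3 times
Concatenation: 'etvyn' + 'etvyn' + 'etvyn'
Result: etvynetvynetvyn


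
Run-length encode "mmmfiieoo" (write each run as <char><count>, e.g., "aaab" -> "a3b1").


Input: 'mmmfiieoo'
Operation: identify consecutive runs
Runs: 'mmm' -> m3, 'f' -> f1, 'ii' -> i2, 'e' -> e1, 'oo' -> o2
Encoded: m3f1i2e1o2


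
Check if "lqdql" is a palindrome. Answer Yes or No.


Input string: 'lqdql'
Reversed: 'lqdql'
Compare pairs: s[0]='l' vs s[4]='l' (match), s[1]='q' vs s[3]='q' (match)
Palindrome: Yes


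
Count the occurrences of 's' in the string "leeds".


Input string: 'leeds'
Target character: 's'
Scan each position: s[4]='s'
Matches found at indices: 4
Total: 1


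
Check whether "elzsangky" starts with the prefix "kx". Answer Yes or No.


Input string: 'elzsangky'
Prefix to check: 'kx'
First 2 characters of input: 'el'
Match: False
Result: No


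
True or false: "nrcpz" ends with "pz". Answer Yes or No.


Input string: 'nrcpz'
Suffix to check: 'pz'
Last 2 characters of input: 'pz'
Match: True
Result: Yes


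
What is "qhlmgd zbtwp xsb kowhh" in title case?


Input string: 'qhlmgd zbtwp xsb kowhh'
Operation: capitalize first letter of each word
Word transformations: 'qhlmgd'->'Qhlmgd', 'zbtwp'->'Zbtwp', 'xsb'->'Xsb', 'kowhh'->'Kowhh'
Result: Qhlmgd Zbtwp Xsb Kowhh


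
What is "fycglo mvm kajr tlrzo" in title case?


Input string: 'fycglo mvm kajr tlrzo'
Operation: capitalize first letter of each word
Word transformations: 'fycglo'->'Fycglo', 'mvm'->'Mvm', 'kajr'->'Kajr', 'tlrzo'->'Tlrzo'
Result: Fycglo Mvm Kajr Tlrzo


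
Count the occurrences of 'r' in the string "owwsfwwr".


Input string: 'owwsfwwr'
Target character: 'r'
Scan each position: s[7]='r'
Matches found at indices: 7
Total: 1


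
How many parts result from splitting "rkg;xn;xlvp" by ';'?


Input string: 'rkg;xn;xlvp'
Delimiter: ';'
Split result: 'rkg', 'xn', 'xlvp'
Number of parts: 3


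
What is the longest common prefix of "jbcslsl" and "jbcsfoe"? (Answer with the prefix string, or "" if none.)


String 1: 'jbcslsl'
String 2: 'jbcsfoe'
Compare position by position:
pos 0: 'j' vs 'j' match
pos 1: 'b' vs 'b' match
pos 2: 'c' vs 'c' match
pos 3: 's' vs 's' match
pos 4: 'l' vs 'f' differ -> stop
Longest common prefix: "jbcs" (length 4)


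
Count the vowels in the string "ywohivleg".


Input string: 'ywohivleg'
Operation: count vowels (a, e, i, o, u)
Scan: s[0]='y', s[1]='w', s[2]='o' (vowel), s[3]='h', s[4]='i' (vowel), s[5]='v', s[6]='l', s[7]='e' (vowel), s[8]='g'
Vowels found: 3
Result: 3


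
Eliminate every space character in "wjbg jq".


Input string: 'wjbg jq'
Operation: remove all spaces
Words: 'wjbg', 'jq'
Join without spaces: wjbgjq


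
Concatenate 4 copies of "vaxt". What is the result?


Input string: 'vaxt'
Operation: repeat 4 times
Concatenation: 'vaxt' + 'vaxt' + 'vaxt' + 'vaxt'
Result: vaxtvaxtvaxtvaxt


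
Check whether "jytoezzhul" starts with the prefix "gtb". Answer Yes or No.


Input string: 'jytoezzhul'
Prefix to check: 'gtb'
First 3 characters of input: 'jyt'
Match: False
Result: No


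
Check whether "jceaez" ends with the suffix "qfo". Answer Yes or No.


Input string: 'jceaez'
Suffix to check: 'qfo'
Last 3 characters of input: 'aez'
Match: False
Result: No


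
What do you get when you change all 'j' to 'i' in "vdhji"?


Input string: 'vdhji'
Operation: replace 'j' with 'i'
Positions of 'j': 3
After replacement: vdhii


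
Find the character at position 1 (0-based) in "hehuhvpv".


Input string: 'hehuhvpv'
Operation: get character at index 1
Index mapping: s[0]='h', s[1]='e'
Result: 'e'


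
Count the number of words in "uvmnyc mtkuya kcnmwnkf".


Input string: 'uvmnyc mtkuya kcnmwnkf'
Operation: split by spaces
Words found: 'uvmnyc', 'mtkuya', 'kcnmwnkf'
Word count: 3


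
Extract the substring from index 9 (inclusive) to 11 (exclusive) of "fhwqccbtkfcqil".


Input string: 'fhwqccbtkfcqil'
Operation: slice [9:11]
Extract characters: s[9]='f', s[10]='c'
Result: fc


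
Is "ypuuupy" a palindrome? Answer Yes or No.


Input string: 'ypuuupy'
Reversed: 'ypuuupy'
Compare pairs: s[0]='y' vs s[6]='y' (match), s[1]='p' vs s[5]='p' (match), s[2]='u' vs s[4]='u' (match)
Palindrome: Yes
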